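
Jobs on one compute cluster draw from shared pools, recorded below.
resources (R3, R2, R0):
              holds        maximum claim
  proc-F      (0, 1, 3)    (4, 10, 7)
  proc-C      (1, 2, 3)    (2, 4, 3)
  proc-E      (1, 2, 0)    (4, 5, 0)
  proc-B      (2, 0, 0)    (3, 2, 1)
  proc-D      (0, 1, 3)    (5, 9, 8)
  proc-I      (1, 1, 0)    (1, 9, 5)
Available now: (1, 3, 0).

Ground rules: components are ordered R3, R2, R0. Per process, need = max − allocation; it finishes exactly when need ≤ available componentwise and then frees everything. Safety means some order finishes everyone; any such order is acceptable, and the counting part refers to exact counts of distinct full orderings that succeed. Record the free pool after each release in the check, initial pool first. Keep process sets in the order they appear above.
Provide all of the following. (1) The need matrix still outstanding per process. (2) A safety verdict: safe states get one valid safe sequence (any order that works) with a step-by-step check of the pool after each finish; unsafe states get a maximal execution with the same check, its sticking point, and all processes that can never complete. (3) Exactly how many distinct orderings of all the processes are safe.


(1) Remaining need (order R3, R2, R0):
  proc-F: (4, 9, 4)
  proc-C: (1, 2, 0)
  proc-E: (3, 3, 0)
  proc-B: (1, 2, 1)
  proc-D: (5, 8, 5)
  proc-I: (0, 8, 5)
(2) UNSAFE — no complete ordering exists.
Key observation: even finishing proc-C, proc-B, proc-E leaves just (5, 7, 3) free — too little R2 for any of the remaining processes.
Going as far as possible: proc-C, proc-B, proc-E; after that, nothing fits. Walking it through:
  pool = (1, 3, 0)
  run proc-C (needs (1, 2, 0), free (1, 3, 0)); after release of (1, 2, 3) the pool is (2, 5, 3)
  run proc-B (needs (1, 2, 1), free (2, 5, 3)); after release of (2, 0, 0) the pool is (4, 5, 3)
  run proc-E (needs (3, 3, 0), free (4, 5, 3)); after release of (1, 2, 0) the pool is (5, 7, 3)
  proc-F still needs (4, 9, 4) but only (5, 7, 3) is free — short on R2 and R0
  proc-D still needs (5, 8, 5) but only (5, 7, 3) is free — short on R2 and R0
  proc-I still needs (0, 8, 5) but only (5, 7, 3) is free — short on R2 and R0
Never able to finish: proc-F, proc-D and proc-I.
(3) Exactly 0 of the possible complete orderings are safe sequences.


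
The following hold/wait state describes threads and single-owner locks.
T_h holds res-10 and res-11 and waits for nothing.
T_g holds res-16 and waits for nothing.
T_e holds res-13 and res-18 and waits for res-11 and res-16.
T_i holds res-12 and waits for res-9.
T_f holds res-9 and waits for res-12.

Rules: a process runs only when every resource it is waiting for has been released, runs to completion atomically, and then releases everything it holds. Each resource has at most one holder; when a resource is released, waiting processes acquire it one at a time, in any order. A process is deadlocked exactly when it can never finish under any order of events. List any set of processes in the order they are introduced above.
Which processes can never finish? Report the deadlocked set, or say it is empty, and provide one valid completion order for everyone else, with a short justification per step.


Deadlocked set: T_i and T_f.
Key observation: the wait chain closes on itself along T_i -> T_f -> T_i; no other process is dragged down with it.
A valid finishing order for the others: T_h, T_g, T_e.
Check, step by step:
  T_h: no waits; runs immediately, freeing res-10 and res-11
  T_g: no waits; runs immediately, freeing res-16
  T_e: everything it awaited (res-11 and res-16) is free; runs, freeing res-13 and res-18


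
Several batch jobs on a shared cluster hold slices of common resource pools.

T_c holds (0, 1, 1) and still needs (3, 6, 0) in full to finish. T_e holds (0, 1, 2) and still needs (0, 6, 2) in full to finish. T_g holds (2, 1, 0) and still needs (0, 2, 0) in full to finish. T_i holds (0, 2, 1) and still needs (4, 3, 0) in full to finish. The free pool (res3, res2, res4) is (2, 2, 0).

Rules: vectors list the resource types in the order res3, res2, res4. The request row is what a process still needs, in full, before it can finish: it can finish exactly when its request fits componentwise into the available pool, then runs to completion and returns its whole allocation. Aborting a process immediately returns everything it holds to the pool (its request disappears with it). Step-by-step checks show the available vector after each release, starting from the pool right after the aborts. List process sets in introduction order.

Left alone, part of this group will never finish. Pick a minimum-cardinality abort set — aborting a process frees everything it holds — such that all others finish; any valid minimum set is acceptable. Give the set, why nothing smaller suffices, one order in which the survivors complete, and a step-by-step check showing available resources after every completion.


Minimum abort set: T_e.
Key observation: no ordering could ever have run T_c before the abort of T_e; with (0, 1, 2) back in the pool it fits at step 3.
No smaller set exists: with zero aborts the deadlock remains.
Survivors finish in the order: T_g, T_i, T_c. Verifying each step (pool after the aborts first):
  pool = (2, 3, 2)
  T_g: need (0, 2, 0) fits (2, 3, 2); releases (2, 1, 0), pool now (4, 4, 2)
  T_i: need (4, 3, 0) fits (4, 4, 2); releases (0, 2, 1), pool now (4, 6, 3)
  T_c: need (3, 6, 0) fits (4, 6, 3); releases (0, 1, 1), pool now (4, 7, 4)


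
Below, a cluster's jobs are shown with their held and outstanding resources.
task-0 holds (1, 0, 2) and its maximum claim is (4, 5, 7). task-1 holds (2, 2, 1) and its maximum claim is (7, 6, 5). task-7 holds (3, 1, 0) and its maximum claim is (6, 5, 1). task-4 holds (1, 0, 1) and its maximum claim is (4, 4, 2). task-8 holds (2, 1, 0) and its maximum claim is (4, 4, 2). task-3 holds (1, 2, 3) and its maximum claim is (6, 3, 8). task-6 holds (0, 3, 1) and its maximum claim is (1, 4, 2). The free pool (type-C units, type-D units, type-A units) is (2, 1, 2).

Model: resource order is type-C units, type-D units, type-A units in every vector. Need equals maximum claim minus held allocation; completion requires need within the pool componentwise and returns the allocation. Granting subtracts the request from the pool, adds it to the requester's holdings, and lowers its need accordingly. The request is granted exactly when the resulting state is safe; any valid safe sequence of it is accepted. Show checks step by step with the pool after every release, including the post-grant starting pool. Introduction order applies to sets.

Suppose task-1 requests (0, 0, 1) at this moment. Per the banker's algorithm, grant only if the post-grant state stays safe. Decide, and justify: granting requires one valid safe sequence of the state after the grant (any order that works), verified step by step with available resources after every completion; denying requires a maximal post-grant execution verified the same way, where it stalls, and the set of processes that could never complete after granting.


GRANT: granting preserves safety; a valid post-grant sequence is task-6, task-8, task-4, task-1, task-0, task-3, task-7.
Key observation: granting shrinks the pool to (2, 1, 1), yet task-6 still fits and the chain goes through.
Check on the post-grant state, step by step:
  pool = (2, 1, 1)
  run task-6 (needs (1, 1, 1), free (2, 1, 1)); after release of (0, 3, 1) the pool is (2, 4, 2)
  run task-8 (needs (2, 3, 2), free (2, 4, 2)); after release of (2, 1, 0) the pool is (4, 5, 2)
  run task-4 (needs (3, 4, 1), free (4, 5, 2)); after release of (1, 0, 1) the pool is (5, 5, 3)
  run task-1 (needs (5, 4, 3), free (5, 5, 3)); after release of (2, 2, 2) the pool is (7, 7, 5)
  run task-0 (needs (3, 5, 5), free (7, 7, 5)); after release of (1, 0, 2) the pool is (8, 7, 7)
  run task-3 (needs (5, 1, 5), free (8, 7, 7)); after release of (1, 2, 3) the pool is (9, 9, 10)
  run task-7 (needs (3, 4, 1), free (9, 9, 10)); after release of (3, 1, 0) the pool is (12, 10, 10)


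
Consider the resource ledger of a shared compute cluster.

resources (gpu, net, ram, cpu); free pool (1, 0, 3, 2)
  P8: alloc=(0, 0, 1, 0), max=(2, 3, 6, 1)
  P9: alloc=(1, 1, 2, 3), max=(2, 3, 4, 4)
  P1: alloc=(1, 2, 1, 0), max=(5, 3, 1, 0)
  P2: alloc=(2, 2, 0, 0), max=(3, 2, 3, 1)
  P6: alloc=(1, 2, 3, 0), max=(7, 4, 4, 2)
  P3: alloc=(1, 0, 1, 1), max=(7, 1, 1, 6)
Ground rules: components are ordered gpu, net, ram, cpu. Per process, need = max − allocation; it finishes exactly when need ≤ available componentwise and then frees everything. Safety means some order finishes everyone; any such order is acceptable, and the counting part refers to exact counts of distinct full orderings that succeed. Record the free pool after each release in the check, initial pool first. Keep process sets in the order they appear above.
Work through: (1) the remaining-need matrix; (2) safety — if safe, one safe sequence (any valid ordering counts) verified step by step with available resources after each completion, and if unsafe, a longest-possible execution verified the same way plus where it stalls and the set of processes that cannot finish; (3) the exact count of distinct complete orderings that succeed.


(1) Need matrix, components ordered gpu, net, ram, cpu:
  P8: (2, 3, 5, 1)
  P9: (1, 2, 2, 1)
  P1: (4, 1, 0, 0)
  P2: (1, 0, 3, 1)
  P6: (6, 2, 1, 2)
  P3: (6, 1, 0, 5)
(2) UNSAFE.
Key observation: P2, P9, P1, P8 can finish, but then (5, 5, 7, 5) is all there is, and the blocked group's gpu demands exceed it.
A maximal execution: P2, P9, P1, P8 — then nothing else fits. Step-by-step check:
  pool = (1, 0, 3, 2)
  run P2 (needs (1, 0, 3, 1), free (1, 0, 3, 2)); after release of (2, 2, 0, 0) the pool is (3, 2, 3, 2)
  run P9 (needs (1, 2, 2, 1), free (3, 2, 3, 2)); after release of (1, 1, 2, 3) the pool is (4, 3, 5, 5)
  run P1 (needs (4, 1, 0, 0), free (4, 3, 5, 5)); after release of (1, 2, 1, 0) the pool is (5, 5, 6, 5)
  run P8 (needs (2, 3, 5, 1), free (5, 5, 6, 5)); after release of (0, 0, 1, 0) the pool is (5, 5, 7, 5)
  P6 cannot run: need (6, 2, 1, 2) vs free (5, 5, 7, 5) (insufficient gpu)
  P3 cannot run: need (6, 1, 0, 5) vs free (5, 5, 7, 5) (insufficient gpu)
Permanently blocked: P6 and P3.
(3) Exactly 0 of the possible complete orderings are safe sequences.


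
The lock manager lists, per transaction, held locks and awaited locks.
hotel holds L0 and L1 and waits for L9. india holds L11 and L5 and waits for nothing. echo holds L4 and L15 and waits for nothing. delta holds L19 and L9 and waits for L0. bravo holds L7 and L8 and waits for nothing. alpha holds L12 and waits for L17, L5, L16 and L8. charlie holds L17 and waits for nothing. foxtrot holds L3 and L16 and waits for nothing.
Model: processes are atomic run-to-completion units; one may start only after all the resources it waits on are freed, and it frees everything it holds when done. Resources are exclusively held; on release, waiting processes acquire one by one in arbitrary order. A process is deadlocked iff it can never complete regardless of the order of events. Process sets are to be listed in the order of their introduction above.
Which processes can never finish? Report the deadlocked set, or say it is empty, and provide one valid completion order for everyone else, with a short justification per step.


The deadlocked set is hotel and delta.
Key observation: hotel -> delta -> hotel is a circular wait — nothing in it can go first; no other process is dragged down with it.
One completion order for the rest: bravo, echo, charlie, india, foxtrot, alpha.
Step-by-step check:
  run bravo (it waits on nothing); releases L7 and L8
  run echo (it waits on nothing); releases L4 and L15
  run charlie (it waits on nothing); releases L17
  run india (it waits on nothing); releases L11 and L5
  run foxtrot (it waits on nothing); releases L3 and L16
  alpha waits on L17, L5, L16 and L8 — all released -> runs and releases L12


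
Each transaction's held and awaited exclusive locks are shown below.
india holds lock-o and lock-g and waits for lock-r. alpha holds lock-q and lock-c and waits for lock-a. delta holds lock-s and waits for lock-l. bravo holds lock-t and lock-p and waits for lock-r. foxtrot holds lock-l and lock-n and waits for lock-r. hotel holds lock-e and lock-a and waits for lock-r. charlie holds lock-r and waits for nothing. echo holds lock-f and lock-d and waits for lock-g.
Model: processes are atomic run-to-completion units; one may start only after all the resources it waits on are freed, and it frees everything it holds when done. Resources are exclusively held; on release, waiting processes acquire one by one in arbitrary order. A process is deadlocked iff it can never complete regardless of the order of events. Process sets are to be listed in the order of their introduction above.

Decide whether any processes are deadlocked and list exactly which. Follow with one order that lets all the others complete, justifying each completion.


No process is deadlocked.
Key observation: every chain of waits terminates; starting from the processes that wait on nothing, all the rest unlock in turn.
One completion order for the rest: charlie, india, hotel, alpha, foxtrot, echo, delta, bravo.
Step-by-step check:
  charlie: no waits; runs immediately, freeing lock-r
  india waits on lock-r — all released -> runs and releases lock-o and lock-g
  hotel waits on lock-r — all released -> runs and releases lock-e and lock-a
  alpha waits on lock-a — all released -> runs and releases lock-q and lock-c
  foxtrot waits on lock-r — all released -> runs and releases lock-l and lock-n
  echo waits on lock-g — all released -> runs and releases lock-f and lock-d
  delta waits on lock-l — all released -> runs and releases lock-s
  bravo waits on lock-r — all released -> runs and releases lock-t and lock-p


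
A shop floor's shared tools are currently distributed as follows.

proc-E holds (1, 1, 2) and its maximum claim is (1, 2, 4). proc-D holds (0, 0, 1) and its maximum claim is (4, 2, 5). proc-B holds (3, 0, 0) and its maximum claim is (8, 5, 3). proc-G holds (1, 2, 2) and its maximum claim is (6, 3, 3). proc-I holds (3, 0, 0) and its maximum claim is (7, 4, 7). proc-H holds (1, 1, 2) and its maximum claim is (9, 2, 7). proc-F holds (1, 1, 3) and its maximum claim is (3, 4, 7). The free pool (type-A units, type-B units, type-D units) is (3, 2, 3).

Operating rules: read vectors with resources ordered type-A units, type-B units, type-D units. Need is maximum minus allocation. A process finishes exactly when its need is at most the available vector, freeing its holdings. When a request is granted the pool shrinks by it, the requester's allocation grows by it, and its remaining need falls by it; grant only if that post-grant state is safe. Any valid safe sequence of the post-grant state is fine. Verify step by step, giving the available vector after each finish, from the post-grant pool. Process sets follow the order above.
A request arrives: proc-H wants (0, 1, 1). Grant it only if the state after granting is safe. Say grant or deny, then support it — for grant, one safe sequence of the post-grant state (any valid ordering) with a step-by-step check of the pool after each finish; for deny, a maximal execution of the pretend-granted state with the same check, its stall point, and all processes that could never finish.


DENY. Granting would leave the state unsafe.
Key observation: after proc-E, proc-D the pool peaks at (4, 2, 5), and each blocked process is short somewhere: proc-B on type-A units, type-B units; proc-G on type-A units; proc-I on type-B units, type-D units; proc-H on type-A units; proc-F on type-B units.
On the post-grant state, proc-E, proc-D is a maximal run — nothing extends it. Check, step by step:
  pool = (3, 1, 2)
  run proc-E (needs (0, 1, 2), free (3, 1, 2)); after release of (1, 1, 2) the pool is (4, 2, 4)
  run proc-D (needs (4, 2, 4), free (4, 2, 4)); after release of (0, 0, 1) the pool is (4, 2, 5)
  proc-B still needs (5, 5, 3) but only (4, 2, 5) is free — short on type-A units and type-B units
  proc-G still needs (5, 1, 1) but only (4, 2, 5) is free — short on type-A units
  proc-I still needs (4, 4, 7) but only (4, 2, 5) is free — short on type-B units and type-D units
  proc-H still needs (8, 0, 4) but only (4, 2, 5) is free — short on type-A units
  proc-F still needs (2, 3, 4) but only (4, 2, 5) is free — short on type-B units
Had the request been granted, proc-B, proc-G, proc-I, proc-H and proc-F could never finish.


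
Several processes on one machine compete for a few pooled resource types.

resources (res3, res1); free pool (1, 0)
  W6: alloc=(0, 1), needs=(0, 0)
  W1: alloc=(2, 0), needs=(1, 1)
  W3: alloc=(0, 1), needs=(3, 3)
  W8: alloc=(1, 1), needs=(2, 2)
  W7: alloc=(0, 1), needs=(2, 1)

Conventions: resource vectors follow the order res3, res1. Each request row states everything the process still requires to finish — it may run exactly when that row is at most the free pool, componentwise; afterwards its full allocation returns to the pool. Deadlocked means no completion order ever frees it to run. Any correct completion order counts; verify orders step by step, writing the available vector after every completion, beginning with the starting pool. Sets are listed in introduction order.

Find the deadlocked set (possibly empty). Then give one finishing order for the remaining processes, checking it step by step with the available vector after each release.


No process is deadlocked.
Key observation: beginning at W6, releases accumulate fast enough that every process eventually fits.
One completion order for the rest: W6, W1, W7, W8, W3. Verifying each step:
  pool = (1, 0)
  run W6 (needs (0, 0), free (1, 0)); after release of (0, 1) the pool is (1, 1)
  run W1 (needs (1, 1), free (1, 1)); after release of (2, 0) the pool is (3, 1)
  run W7 (needs (2, 1), free (3, 1)); after release of (0, 1) the pool is (3, 2)
  run W8 (needs (2, 2), free (3, 2)); after release of (1, 1) the pool is (4, 3)
  run W3 (needs (3, 3), free (4, 3)); after release of (0, 1) the pool is (4, 4)


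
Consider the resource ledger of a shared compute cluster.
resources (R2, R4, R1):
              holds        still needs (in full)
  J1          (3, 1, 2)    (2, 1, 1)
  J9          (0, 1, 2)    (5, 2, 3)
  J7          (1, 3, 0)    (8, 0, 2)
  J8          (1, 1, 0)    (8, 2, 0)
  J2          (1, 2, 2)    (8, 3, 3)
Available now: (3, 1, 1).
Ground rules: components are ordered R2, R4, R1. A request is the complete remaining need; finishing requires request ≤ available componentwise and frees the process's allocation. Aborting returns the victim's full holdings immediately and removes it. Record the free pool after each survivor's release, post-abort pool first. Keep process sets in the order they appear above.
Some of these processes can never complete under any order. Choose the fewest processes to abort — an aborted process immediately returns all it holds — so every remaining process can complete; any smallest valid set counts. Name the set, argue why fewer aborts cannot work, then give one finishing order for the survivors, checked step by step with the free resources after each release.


Minimum abort set: J8 and J2.
Key observation: J7 was stuck for good until J8 and J2 gave back (2, 3, 2); in the order shown it finishes at step 3.
Why nothing smaller works — every single abort fails: J1 alone leaves J7 blocked (short on R2); J9 alone leaves J7 blocked (short on R2); J7 alone leaves J8 blocked (short on R2); J8 alone leaves J7 blocked (short on R2); J2 alone leaves J7 blocked (short on R2).
One survivor order: J9, J1, J7. Verifying each step (post-abort pool first):
  pool = (5, 4, 3)
  run J9 (needs (5, 2, 3), free (5, 4, 3)); after release of (0, 1, 2) the pool is (5, 5, 5)
  run J1 (needs (2, 1, 1), free (5, 5, 5)); after release of (3, 1, 2) the pool is (8, 6, 7)
  run J7 (needs (8, 0, 2), free (8, 6, 7)); after release of (1, 3, 0) the pool is (9, 9, 7)


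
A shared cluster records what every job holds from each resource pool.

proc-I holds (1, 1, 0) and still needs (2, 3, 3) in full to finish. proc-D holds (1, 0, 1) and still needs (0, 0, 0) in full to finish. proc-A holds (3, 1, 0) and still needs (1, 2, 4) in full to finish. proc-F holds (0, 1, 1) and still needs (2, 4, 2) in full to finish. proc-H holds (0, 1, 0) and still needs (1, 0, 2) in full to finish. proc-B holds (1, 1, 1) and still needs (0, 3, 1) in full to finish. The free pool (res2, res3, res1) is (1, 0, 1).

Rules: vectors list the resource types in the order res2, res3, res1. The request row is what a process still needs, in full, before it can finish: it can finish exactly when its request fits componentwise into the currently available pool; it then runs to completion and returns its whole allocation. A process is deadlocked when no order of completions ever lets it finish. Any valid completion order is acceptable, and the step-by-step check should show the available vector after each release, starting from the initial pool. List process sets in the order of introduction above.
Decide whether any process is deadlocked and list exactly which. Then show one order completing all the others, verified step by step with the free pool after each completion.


The deadlocked set is proc-I, proc-A, proc-F and proc-B.
Key observation: res3 is the bottleneck — with proc-D, proc-H done the pool holds (2, 1, 2), short of every remaining need.
One completion order for the rest: proc-D, proc-H. Check, step by step:
  pool = (1, 0, 1)
  run proc-D (needs (0, 0, 0), free (1, 0, 1)); after release of (1, 0, 1) the pool is (2, 0, 2)
  run proc-H (needs (1, 0, 2), free (2, 0, 2)); after release of (0, 1, 0) the pool is (2, 1, 2)
None of the blocked processes ever fits:
  blocked: proc-I wants (2, 3, 3), pool (2, 1, 2) — not enough res3 and res1
  blocked: proc-A wants (1, 2, 4), pool (2, 1, 2) — not enough res3 and res1
  blocked: proc-F wants (2, 4, 2), pool (2, 1, 2) — not enough res3
  blocked: proc-B wants (0, 3, 1), pool (2, 1, 2) — not enough res3


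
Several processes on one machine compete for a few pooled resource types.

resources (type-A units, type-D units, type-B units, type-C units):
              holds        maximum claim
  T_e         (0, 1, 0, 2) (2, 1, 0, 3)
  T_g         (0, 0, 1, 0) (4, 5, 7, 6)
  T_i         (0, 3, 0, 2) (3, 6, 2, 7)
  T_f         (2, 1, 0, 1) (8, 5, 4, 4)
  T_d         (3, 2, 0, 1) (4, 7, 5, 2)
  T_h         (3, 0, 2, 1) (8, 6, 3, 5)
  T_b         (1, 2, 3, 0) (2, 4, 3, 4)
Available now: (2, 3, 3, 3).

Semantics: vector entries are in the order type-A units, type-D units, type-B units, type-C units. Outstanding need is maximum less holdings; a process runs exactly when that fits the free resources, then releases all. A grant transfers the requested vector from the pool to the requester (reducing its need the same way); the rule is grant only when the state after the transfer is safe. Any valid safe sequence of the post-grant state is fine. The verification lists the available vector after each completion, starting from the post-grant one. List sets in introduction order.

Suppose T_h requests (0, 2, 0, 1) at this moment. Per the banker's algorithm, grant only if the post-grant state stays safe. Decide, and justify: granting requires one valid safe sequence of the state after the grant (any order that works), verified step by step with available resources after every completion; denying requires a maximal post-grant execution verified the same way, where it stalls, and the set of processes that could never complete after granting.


DENY: after the grant no complete ordering would exist.
Key observation: after T_e, T_b the pool peaks at (3, 4, 6, 4), and each blocked process is short somewhere: T_g on type-A units, type-D units, type-C units; T_i on type-C units; T_f on type-A units; T_d on type-D units; T_h on type-A units.
After a pretend grant, a maximal execution: T_e, T_b — then nothing else fits. Step-by-step check:
  pool = (2, 1, 3, 2)
  run T_e (needs (2, 0, 0, 1), free (2, 1, 3, 2)); after release of (0, 1, 0, 2) the pool is (2, 2, 3, 4)
  run T_b (needs (1, 2, 0, 4), free (2, 2, 3, 4)); after release of (1, 2, 3, 0) the pool is (3, 4, 6, 4)
  blocked: T_g wants (4, 5, 6, 6), pool (3, 4, 6, 4) — not enough type-A units, type-D units and type-C units
  blocked: T_i wants (3, 3, 2, 5), pool (3, 4, 6, 4) — not enough type-C units
  blocked: T_f wants (6, 4, 4, 3), pool (3, 4, 6, 4) — not enough type-A units
  blocked: T_d wants (1, 5, 5, 1), pool (3, 4, 6, 4) — not enough type-D units
  blocked: T_h wants (5, 4, 1, 3), pool (3, 4, 6, 4) — not enough type-A units
Had the request been granted, T_g, T_i, T_f, T_d and T_h could never finish.


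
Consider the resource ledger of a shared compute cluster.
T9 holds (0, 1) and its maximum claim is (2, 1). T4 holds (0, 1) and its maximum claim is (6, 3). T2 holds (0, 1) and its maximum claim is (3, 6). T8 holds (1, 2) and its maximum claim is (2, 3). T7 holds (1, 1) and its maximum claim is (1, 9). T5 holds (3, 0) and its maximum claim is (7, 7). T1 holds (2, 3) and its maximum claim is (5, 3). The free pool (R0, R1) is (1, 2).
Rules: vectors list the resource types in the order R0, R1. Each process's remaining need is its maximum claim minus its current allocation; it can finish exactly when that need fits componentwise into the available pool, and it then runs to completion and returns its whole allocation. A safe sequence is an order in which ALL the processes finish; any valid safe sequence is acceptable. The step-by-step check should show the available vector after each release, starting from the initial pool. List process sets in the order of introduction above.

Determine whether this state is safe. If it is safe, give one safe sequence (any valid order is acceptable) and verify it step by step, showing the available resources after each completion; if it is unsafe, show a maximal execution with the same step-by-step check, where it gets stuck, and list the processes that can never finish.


The state is UNSAFE.
Key observation: after T8, T9 the pool peaks at (2, 5), and each blocked process is short somewhere: T4 on R0; T2 on R0; T7 on R1; T5 on R0, R1; T1 on R0.
The run T8, T9 cannot be extended any further. Step-by-step check:
  pool = (1, 2)
  T8 needs (1, 1) <= (1, 2) -> finishes; pool += (1, 2) = (2, 4)
  T9 needs (2, 0) <= (2, 4) -> finishes; pool += (0, 1) = (2, 5)
  T4 still needs (6, 2) but only (2, 5) is free — short on R0
  T2 still needs (3, 5) but only (2, 5) is free — short on R0
  T7 still needs (0, 8) but only (2, 5) is free — short on R1
  T5 still needs (4, 7) but only (2, 5) is free — short on R0 and R1
  T1 still needs (3, 0) but only (2, 5) is free — short on R0
Permanently blocked: T4, T2, T7, T5 and T1.


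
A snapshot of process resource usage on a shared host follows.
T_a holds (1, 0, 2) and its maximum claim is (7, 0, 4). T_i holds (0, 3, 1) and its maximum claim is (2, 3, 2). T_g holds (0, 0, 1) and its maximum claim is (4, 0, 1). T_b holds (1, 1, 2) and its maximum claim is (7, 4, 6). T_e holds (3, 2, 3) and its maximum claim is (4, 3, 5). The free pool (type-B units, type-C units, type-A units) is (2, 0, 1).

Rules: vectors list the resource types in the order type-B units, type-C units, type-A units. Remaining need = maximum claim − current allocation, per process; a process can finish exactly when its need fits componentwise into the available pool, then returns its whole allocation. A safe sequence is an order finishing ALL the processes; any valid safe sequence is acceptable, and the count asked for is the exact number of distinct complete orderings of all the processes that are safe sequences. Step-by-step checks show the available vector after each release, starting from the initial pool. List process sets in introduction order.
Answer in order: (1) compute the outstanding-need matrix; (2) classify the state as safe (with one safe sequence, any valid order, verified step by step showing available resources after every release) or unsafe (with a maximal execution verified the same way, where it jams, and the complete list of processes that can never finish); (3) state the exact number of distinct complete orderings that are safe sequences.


(1) Remaining need (order type-B units, type-C units, type-A units):
  T_a: (6, 0, 2)
  T_i: (2, 0, 1)
  T_g: (4, 0, 0)
  T_b: (6, 3, 4)
  T_e: (1, 1, 2)
(2) The state is UNSAFE.
Key observation: after T_i, T_e, T_g complete, (5, 5, 6) is the best the pool ever gets, yet each leftover process wants more type-B units.
The run T_i, T_e, T_g cannot be extended any further. Verifying each step:
  pool = (2, 0, 1)
  run T_i (needs (2, 0, 1), free (2, 0, 1)); after release of (0, 3, 1) the pool is (2, 3, 2)
  run T_e (needs (1, 1, 2), free (2, 3, 2)); after release of (3, 2, 3) the pool is (5, 5, 5)
  run T_g (needs (4, 0, 0), free (5, 5, 5)); after release of (0, 0, 1) the pool is (5, 5, 6)
  blocked: T_a wants (6, 0, 2), pool (5, 5, 6) — not enough type-B units
  blocked: T_b wants (6, 3, 4), pool (5, 5, 6) — not enough type-B units
Processes that can never finish: T_a and T_b.
(3) Precisely 0 of the possible complete orderings are safe sequences.


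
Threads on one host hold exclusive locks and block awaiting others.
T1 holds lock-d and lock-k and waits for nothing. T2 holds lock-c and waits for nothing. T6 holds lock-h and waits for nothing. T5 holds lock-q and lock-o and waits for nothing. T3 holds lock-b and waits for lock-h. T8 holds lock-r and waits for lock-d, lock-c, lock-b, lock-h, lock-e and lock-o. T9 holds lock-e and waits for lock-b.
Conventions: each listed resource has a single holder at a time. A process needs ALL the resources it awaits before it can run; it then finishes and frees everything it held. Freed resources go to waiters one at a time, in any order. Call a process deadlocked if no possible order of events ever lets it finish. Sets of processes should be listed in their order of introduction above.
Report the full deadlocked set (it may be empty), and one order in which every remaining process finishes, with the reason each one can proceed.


No process is deadlocked.
Key observation: no waiting chain loops back on itself — every chain ends at a process that waits on nothing, so everyone eventually runs.
One completion order for the rest: T6, T5, T2, T1, T3, T9, T8.
Check, step by step:
  run T6 (it waits on nothing); releases lock-h
  run T5 (it waits on nothing); releases lock-q and lock-o
  run T2 (it waits on nothing); releases lock-c
  run T1 (it waits on nothing); releases lock-d and lock-k
  run T3 (all its waits — lock-h — are resolved); releases lock-b
  run T9 (all its waits — lock-b — are resolved); releases lock-e
  run T8 (all its waits — lock-d, lock-c, lock-b, lock-h, lock-e and lock-o — are resolved); releases lock-r


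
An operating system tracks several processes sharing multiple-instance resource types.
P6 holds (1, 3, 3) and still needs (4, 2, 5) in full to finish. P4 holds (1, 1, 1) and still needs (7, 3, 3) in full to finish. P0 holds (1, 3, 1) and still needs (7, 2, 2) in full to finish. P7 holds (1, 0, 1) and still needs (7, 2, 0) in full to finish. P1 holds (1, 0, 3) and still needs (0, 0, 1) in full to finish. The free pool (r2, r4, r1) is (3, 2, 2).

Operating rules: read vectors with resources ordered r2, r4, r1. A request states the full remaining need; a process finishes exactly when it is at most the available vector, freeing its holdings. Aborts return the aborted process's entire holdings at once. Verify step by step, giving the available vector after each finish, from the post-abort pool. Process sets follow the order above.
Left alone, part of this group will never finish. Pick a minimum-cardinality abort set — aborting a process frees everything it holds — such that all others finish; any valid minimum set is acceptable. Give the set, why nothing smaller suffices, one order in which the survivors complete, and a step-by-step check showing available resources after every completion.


Minimum abort set: P0 and P7.
Key observation: P4 had no path to completion before; after the abort of P0 and P7 ((2, 3, 2) returned), step 3 is where it fits.
Minimality, checking each single-abort alternative: P6 alone leaves P4 blocked (short on r2); P4 alone leaves P0 blocked (short on r2); P0 alone leaves P4 blocked (short on r2); P7 alone leaves P4 blocked (short on r2); P1 alone leaves P4 blocked (short on r2).
Survivors finish in the order: P1, P6, P4. Step-by-step check (pool after the aborts first):
  pool = (5, 5, 4)
  P1 needs (0, 0, 1) <= (5, 5, 4) -> finishes; pool += (1, 0, 3) = (6, 5, 7)
  P6 needs (4, 2, 5) <= (6, 5, 7) -> finishes; pool += (1, 3, 3) = (7, 8, 10)
  P4 needs (7, 3, 3) <= (7, 8, 10) -> finishes; pool += (1, 1, 1) = (8, 9, 11)


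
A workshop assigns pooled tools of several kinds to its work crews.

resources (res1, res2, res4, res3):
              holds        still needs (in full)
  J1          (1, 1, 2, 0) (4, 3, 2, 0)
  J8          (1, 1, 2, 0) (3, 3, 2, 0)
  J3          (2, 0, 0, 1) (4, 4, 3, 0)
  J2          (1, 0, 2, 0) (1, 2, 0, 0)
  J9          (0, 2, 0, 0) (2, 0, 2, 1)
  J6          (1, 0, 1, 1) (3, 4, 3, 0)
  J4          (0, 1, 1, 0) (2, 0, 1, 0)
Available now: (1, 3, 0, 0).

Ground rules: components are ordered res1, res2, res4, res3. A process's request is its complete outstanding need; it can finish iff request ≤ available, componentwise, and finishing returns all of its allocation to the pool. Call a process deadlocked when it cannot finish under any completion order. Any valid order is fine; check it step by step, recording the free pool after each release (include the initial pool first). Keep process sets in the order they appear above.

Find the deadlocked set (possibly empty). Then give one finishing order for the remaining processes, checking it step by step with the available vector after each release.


Deadlocked set: J1, J8, J3, J9 and J6.
Key observation: after J2, J4 the pool peaks at (2, 4, 3, 0), and each blocked process is short somewhere: J1 on res1; J8 on res1; J3 on res1; J9 on res3; J6 on res1.
The rest can finish in the order J2, J4. Walking it through:
  pool = (1, 3, 0, 0)
  run J2 (needs (1, 2, 0, 0), free (1, 3, 0, 0)); after release of (1, 0, 2, 0) the pool is (2, 3, 2, 0)
  run J4 (needs (2, 0, 1, 0), free (2, 3, 2, 0)); after release of (0, 1, 1, 0) the pool is (2, 4, 3, 0)
None of the blocked processes ever fits:
  blocked: J1 wants (4, 3, 2, 0), pool (2, 4, 3, 0) — not enough res1
  blocked: J8 wants (3, 3, 2, 0), pool (2, 4, 3, 0) — not enough res1
  blocked: J3 wants (4, 4, 3, 0), pool (2, 4, 3, 0) — not enough res1
  blocked: J9 wants (2, 0, 2, 1), pool (2, 4, 3, 0) — not enough res3
  blocked: J6 wants (3, 4, 3, 0), pool (2, 4, 3, 0) — not enough res1


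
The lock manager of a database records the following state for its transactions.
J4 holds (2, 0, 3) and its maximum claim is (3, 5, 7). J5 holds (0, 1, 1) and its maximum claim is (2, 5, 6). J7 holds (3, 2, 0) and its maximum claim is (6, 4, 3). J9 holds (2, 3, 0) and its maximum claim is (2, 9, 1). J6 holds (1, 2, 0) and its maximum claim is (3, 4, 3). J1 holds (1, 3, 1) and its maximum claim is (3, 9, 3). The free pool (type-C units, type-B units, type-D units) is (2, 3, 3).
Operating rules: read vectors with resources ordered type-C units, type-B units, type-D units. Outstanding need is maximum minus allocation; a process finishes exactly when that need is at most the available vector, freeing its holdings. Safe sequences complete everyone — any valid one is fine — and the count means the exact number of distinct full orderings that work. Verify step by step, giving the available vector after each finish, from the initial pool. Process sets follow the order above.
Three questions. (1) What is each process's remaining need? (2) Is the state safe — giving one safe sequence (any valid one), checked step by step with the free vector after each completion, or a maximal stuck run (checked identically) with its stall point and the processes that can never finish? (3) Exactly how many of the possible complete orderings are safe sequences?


(1) Outstanding need per process (order type-C units, type-B units, type-D units):
  J4: (1, 5, 4)
  J5: (2, 4, 5)
  J7: (3, 2, 3)
  J9: (0, 6, 1)
  J6: (2, 2, 3)
  J1: (2, 6, 2)
(2) The state is SAFE; one workable sequence: J6, J7, J9, J1, J4, J5.
Key observation: J6 is the earliest step where a requested resource binds exactly: need (2, 2, 3), pool (2, 3, 3) at its turn.
Check, step by step:
  pool = (2, 3, 3)
  J6: need (2, 2, 3) fits (2, 3, 3); releases (1, 2, 0), pool now (3, 5, 3)
  J7: need (3, 2, 3) fits (3, 5, 3); releases (3, 2, 0), pool now (6, 7, 3)
  J9: need (0, 6, 1) fits (6, 7, 3); releases (2, 3, 0), pool now (8, 10, 3)
  J1: need (2, 6, 2) fits (8, 10, 3); releases (1, 3, 1), pool now (9, 13, 4)
  J4: need (1, 5, 4) fits (9, 13, 4); releases (2, 0, 3), pool now (11, 13, 7)
  J5: need (2, 4, 5) fits (11, 13, 7); releases (0, 1, 1), pool now (11, 14, 8)
(3) The exact count: 4 of the possible complete orderings are safe sequences.


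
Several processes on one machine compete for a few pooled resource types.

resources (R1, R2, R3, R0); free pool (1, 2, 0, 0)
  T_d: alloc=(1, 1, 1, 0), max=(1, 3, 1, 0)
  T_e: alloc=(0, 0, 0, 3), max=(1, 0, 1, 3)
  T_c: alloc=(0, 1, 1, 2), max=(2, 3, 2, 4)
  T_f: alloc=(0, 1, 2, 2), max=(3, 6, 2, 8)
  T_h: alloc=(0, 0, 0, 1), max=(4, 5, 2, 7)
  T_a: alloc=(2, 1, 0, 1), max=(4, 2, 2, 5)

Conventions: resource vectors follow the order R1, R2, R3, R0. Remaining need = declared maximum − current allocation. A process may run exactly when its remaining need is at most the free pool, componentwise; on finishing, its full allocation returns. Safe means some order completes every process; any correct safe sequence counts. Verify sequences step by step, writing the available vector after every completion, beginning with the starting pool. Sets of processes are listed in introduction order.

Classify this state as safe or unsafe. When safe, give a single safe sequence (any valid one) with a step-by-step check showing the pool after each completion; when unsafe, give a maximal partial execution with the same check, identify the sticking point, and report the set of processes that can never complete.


SAFE. One safe sequence: T_d, T_e, T_c, T_a, T_f, T_h.
Key observation: the order's first zero-slack moment is T_d ((0, 2, 0, 0) needed, (1, 2, 0, 0) free — a requested resource with nothing to spare).
Walking it through:
  pool = (1, 2, 0, 0)
  T_d: need (0, 2, 0, 0) fits (1, 2, 0, 0); releases (1, 1, 1, 0), pool now (2, 3, 1, 0)
  T_e: need (1, 0, 1, 0) fits (2, 3, 1, 0); releases (0, 0, 0, 3), pool now (2, 3, 1, 3)
  T_c: need (2, 2, 1, 2) fits (2, 3, 1, 3); releases (0, 1, 1, 2), pool now (2, 4, 2, 5)
  T_a: need (2, 1, 2, 4) fits (2, 4, 2, 5); releases (2, 1, 0, 1), pool now (4, 5, 2, 6)
  T_f: need (3, 5, 0, 6) fits (4, 5, 2, 6); releases (0, 1, 2, 2), pool now (4, 6, 4, 8)
  T_h: need (4, 5, 2, 6) fits (4, 6, 4, 8); releases (0, 0, 0, 1), pool now (4, 6, 4, 9)


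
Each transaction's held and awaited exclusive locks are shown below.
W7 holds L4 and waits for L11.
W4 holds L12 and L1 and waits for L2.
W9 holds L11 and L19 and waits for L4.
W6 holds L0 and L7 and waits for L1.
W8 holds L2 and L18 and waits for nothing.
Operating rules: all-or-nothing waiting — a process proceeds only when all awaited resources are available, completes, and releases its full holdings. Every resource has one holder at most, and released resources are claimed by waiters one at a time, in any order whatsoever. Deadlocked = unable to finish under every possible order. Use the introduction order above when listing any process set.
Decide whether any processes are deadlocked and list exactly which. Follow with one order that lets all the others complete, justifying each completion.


Deadlocked set: W7 and W9.
Key observation: along W7 -> W9 -> W7, each member waits on what the next one holds — a deadlock; no other process is dragged down with it.
The rest can finish in the order W8, W4, W6.
Verifying each step:
  W8: no waits; runs immediately, freeing L2 and L18
  W4: everything it awaited (L2) is free; runs, freeing L12 and L1
  W6: everything it awaited (L1) is free; runs, freeing L0 and L7
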